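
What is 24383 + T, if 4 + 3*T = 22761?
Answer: 95906/3 ≈ 31969.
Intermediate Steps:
T = 22757/3 (T = -4/3 + (⅓)*22761 = -4/3 + 7587 = 22757/3 ≈ 7585.7)
24383 + T = 24383 + 22757/3 = 95906/3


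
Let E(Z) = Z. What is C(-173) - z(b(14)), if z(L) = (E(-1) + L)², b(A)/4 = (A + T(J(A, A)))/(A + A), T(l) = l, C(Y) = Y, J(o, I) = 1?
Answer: -8541/49 ≈ -174.31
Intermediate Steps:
b(A) = 2*(1 + A)/A (b(A) = 4*((A + 1)/(A + A)) = 4*((1 + A)/((2*A))) = 4*((1 + A)*(1/(2*A))) = 4*((1 + A)/(2*A)) = 2*(1 + A)/A)
z(L) = (-1 + L)²
C(-173) - z(b(14)) = -173 - (-1 + (2 + 2/14))² = -173 - (-1 + (2 + 2*(1/14)))² = -173 - (-1 + (2 + ⅐))² = -173 - (-1 + 15/7)² = -173 - (8/7)² = -173 - 1*64/49 = -173 - 64/49 = -8541/49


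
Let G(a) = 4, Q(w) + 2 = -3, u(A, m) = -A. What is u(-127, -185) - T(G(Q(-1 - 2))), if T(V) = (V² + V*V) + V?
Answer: 91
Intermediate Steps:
Q(w) = -5 (Q(w) = -2 - 3 = -5)
T(V) = V + 2*V² (T(V) = (V² + V²) + V = 2*V² + V = V + 2*V²)
u(-127, -185) - T(G(Q(-1 - 2))) = -1*(-127) - 4*(1 + 2*4) = 127 - 4*(1 + 8) = 127 - 4*9 = 127 - 1*36 = 127 - 36 = 91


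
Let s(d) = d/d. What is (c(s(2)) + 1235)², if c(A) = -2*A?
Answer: 1520289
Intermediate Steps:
s(d) = 1
(c(s(2)) + 1235)² = (-2*1 + 1235)² = (-2 + 1235)² = 1233² = 1520289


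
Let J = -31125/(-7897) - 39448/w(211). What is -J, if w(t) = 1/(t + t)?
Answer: 131461770107/7897 ≈ 1.6647e+7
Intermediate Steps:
w(t) = 1/(2*t)
J = -131461770107/7897 (J = -31125/(-7897) - 39448/((1/2)/211) = -31125*(-1/7897) - 39448/((1/2)*(1/211)) = 31125/7897 - 39448/1/422 = 31125/7897 - 39448*422 = 31125/7897 - 16647056 = -131461770107/7897 ≈ -1.6647e+7)
-J = -1*(-131461770107/7897) = 131461770107/7897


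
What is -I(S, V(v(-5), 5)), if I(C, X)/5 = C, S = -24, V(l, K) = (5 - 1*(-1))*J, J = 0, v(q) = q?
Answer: 120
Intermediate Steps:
V(l, K) = 0 (V(l, K) = (5 - 1*(-1))*0 = (5 + 1)*0 = 6*0 = 0)
I(C, X) = 5*C
-I(S, V(v(-5), 5)) = -5*(-24) = -1*(-120) = 120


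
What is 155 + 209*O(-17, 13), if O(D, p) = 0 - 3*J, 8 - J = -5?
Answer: -7996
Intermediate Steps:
J = 13 (J = 8 - 1*(-5) = 8 + 5 = 13)
O(D, p) = -39 (O(D, p) = 0 - 3*13 = 0 - 39 = -39)
155 + 209*O(-17, 13) = 155 + 209*(-39) = 155 - 8151 = -7996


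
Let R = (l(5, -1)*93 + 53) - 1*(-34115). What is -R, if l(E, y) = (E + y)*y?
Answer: -33796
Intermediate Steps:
l(E, y) = y*(E + y)
R = 33796 (R = (-(5 - 1)*93 + 53) - 1*(-34115) = (-1*4*93 + 53) + 34115 = (-4*93 + 53) + 34115 = (-372 + 53) + 34115 = -319 + 34115 = 33796)
-R = -1*33796 = -33796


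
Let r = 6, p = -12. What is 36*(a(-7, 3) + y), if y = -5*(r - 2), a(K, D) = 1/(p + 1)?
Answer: -7956/11 ≈ -723.27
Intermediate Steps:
a(K, D) = -1/11 (a(K, D) = 1/(-12 + 1) = 1/(-11) = -1/11)
y = -20 (y = -5*(6 - 2) = -5*4 = -20)
36*(a(-7, 3) + y) = 36*(-1/11 - 20) = 36*(-221/11) = -7956/11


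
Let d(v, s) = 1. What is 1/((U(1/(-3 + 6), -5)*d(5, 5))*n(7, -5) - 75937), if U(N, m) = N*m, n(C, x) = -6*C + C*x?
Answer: -3/227426 ≈ -1.3191e-5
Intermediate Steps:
1/((U(1/(-3 + 6), -5)*d(5, 5))*n(7, -5) - 75937) = 1/(((-5/(-3 + 6))*1)*(7*(-6 - 5)) - 75937) = 1/(((-5/3)*1)*(7*(-11)) - 75937) = 1/((((⅓)*(-5))*1)*(-77) - 75937) = 1/(-5/3*1*(-77) - 75937) = 1/(-5/3*(-77) - 75937) = 1/(385/3 - 75937) = 1/(-227426/3) = -3/227426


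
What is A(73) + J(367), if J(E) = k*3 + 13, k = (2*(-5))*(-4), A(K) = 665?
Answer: 798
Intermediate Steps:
k = 40 (k = -10*(-4) = 40)
J(E) = 133 (J(E) = 40*3 + 13 = 120 + 13 = 133)
A(73) + J(367) = 665 + 133 = 798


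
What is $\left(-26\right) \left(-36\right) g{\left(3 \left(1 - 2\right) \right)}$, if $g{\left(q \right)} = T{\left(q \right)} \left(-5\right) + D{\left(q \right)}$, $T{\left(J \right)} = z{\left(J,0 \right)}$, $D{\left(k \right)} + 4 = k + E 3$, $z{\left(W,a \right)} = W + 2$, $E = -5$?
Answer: $-15912$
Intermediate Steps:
$z{\left(W,a \right)} = 2 + W$
$D{\left(k \right)} = -19 + k$ ($D{\left(k \right)} = -4 + \left(k - 15\right) = -4 + \left(-15 + k\right) = -19 + k$)
$T{\left(J \right)} = 2 + J$
$g{\left(q \right)} = -29 - 4 q$ ($g{\left(q \right)} = \left(2 + q\right) \left(-5\right) + \left(-19 + q\right) = \left(-10 - 5 q\right) + \left(-19 + q\right) = -29 - 4 q$)
$\left(-26\right) \left(-36\right) g{\left(3 \left(1 - 2\right) \right)} = \left(-26\right) \left(-36\right) \left(-29 - 4 \cdot 3 \left(1 - 2\right)\right) = 936 \left(-29 - 4 \cdot 3 \left(-1\right)\right) = 936 \left(-29 - -12\right) = 936 \left(-29 + 12\right) = 936 \left(-17\right) = -15912$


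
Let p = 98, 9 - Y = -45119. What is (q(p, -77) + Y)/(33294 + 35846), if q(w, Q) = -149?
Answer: 44979/69140 ≈ 0.65055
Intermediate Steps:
Y = 45128 (Y = 9 - 1*(-45119) = 9 + 45119 = 45128)
(q(p, -77) + Y)/(33294 + 35846) = (-149 + 45128)/(33294 + 35846) = 44979/69140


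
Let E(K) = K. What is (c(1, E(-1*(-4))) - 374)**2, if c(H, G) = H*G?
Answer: 136900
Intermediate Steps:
c(H, G) = G*H
(c(1, E(-1*(-4))) - 374)**2 = (-1*(-4)*1 - 374)**2 = (4*1 - 374)**2 = (4 - 374)**2 = (-370)**2 = 136900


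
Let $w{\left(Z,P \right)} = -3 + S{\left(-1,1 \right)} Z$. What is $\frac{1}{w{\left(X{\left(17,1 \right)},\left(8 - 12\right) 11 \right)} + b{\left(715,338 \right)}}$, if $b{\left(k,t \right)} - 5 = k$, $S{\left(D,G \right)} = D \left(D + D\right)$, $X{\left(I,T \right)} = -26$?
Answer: $\frac{1}{665} \approx 0.0015038$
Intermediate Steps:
$S{\left(D,G \right)} = 2 D^{2}$ ($S{\left(D,G \right)} = D 2 D = 2 D^{2}$)
$b{\left(k,t \right)} = 5 + k$
$w{\left(Z,P \right)} = -3 + 2 Z$ ($w{\left(Z,P \right)} = -3 + 2 \left(-1\right)^{2} Z = -3 + 2 \cdot 1 Z = -3 + 2 Z$)
$\frac{1}{w{\left(X{\left(17,1 \right)},\left(8 - 12\right) 11 \right)} + b{\left(715,338 \right)}} = \frac{1}{\left(-3 + 2 \left(-26\right)\right) + \left(5 + 715\right)} = \frac{1}{\left(-3 - 52\right) + 720} = \frac{1}{-55 + 720} = \frac{1}{665}$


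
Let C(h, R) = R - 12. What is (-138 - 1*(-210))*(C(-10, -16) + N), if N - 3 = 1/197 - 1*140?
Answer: -2340288/197 ≈ -11880.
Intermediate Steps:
C(h, R) = -12 + R
N = -26988/197 (N = 3 + (1/197 - 1*140) = 3 + (1/197 - 140) = 3 - 27579/197 = -26988/197 ≈ -136.99)
(-138 - 1*(-210))*(C(-10, -16) + N) = (-138 - 1*(-210))*((-12 - 16) - 26988/197) = (-138 + 210)*(-28 - 26988/197) = 72*(-32504/197) = -2340288/197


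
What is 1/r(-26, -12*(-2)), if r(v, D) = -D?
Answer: -1/24 ≈ -0.041667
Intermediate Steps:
1/r(-26, -12*(-2)) = 1/(-(-12)*(-2)) = 1/(-1*24) = 1/(-24) = -1/24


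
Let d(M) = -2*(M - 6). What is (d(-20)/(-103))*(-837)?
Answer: 43524/103 ≈ 422.56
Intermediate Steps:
d(M) = 12 - 2*M (d(M) = -2*(-6 + M) = 12 - 2*M)
(d(-20)/(-103))*(-837) = ((12 - 2*(-20))/(-103))*(-837) = ((12 + 40)*(-1/103))*(-837) = (52*(-1/103))*(-837) = -52/103*(-837) = 43524/103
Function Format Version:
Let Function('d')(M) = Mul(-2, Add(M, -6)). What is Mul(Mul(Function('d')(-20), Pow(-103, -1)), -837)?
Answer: Rational(43524, 103) ≈ 422.56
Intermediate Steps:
Function('d')(M) = Add(12, Mul(-2, M)) (Function('d')(M) = Mul(-2, Add(-6, M)) = Add(12, Mul(-2, M)))
Mul(Mul(Function('d')(-20), Pow(-103, -1)), -837) = Mul(Mul(Add(12, Mul(-2, -20)), Pow(-103, -1)), -837) = Mul(Mul(Add(12, 40), Rational(-1, 103)), -837) = Mul(Mul(52, Rational(-1, 103)), -837) = Mul(Rational(-52, 103), -837) = Rational(43524, 103)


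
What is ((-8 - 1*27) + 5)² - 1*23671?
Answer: -22771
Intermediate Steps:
((-8 - 1*27) + 5)² - 1*23671 = ((-8 - 27) + 5)² - 23671 = (-35 + 5)² - 23671 = (-30)² - 23671 = 900 - 23671 = -22771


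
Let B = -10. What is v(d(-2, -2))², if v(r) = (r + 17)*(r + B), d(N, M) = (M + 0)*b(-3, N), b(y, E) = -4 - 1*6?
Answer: 136900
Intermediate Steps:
b(y, E) = -10 (b(y, E) = -4 - 6 = -10)
d(N, M) = -10*M (d(N, M) = (M + 0)*(-10) = M*(-10) = -10*M)
v(r) = (-10 + r)*(17 + r) (v(r) = (r + 17)*(r - 10) = (17 + r)*(-10 + r) = (-10 + r)*(17 + r))
v(d(-2, -2))² = (-170 + (-10*(-2))² + 7*(-10*(-2)))² = (-170 + 20² + 7*20)² = (-170 + 400 + 140)² = 370² = 136900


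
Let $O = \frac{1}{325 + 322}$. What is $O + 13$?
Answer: $\frac{8412}{647} \approx 13.002$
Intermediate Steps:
$O = \frac{1}{647} \approx 0.0015456$
$O + 13 = \frac{1}{647} + 13 = \frac{8412}{647}$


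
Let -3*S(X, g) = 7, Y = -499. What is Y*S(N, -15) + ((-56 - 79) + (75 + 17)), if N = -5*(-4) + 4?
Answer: 3364/3 ≈ 1121.3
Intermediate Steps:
N = 24 (N = 20 + 4 = 24)
S(X, g) = -7/3 (S(X, g) = -1/3*7 = -7/3)
Y*S(N, -15) + ((-56 - 79) + (75 + 17)) = -499*(-7/3) + ((-56 - 79) + (75 + 17)) = 3493/3 + (-135 + 92) = 3493/3 - 43 = 3364/3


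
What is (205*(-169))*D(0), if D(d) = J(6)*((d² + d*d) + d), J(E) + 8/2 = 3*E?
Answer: 0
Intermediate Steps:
J(E) = -4 + 3*E
D(d) = 14*d + 28*d² (D(d) = (-4 + 3*6)*((d² + d*d) + d) = (-4 + 18)*((d² + d²) + d) = 14*(2*d² + d) = 14*(d + 2*d²) = 14*d + 28*d²)
(205*(-169))*D(0) = (205*(-169))*(14*0*(1 + 2*0)) = -485030*0*(1 + 0) = -485030*0 = -34645*0 = 0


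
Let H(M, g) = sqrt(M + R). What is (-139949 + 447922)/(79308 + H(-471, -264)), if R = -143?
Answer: 12212361342/3144879739 - 307973*I*sqrt(614)/6289759478 ≈ 3.8833 - 0.0012133*I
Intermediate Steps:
H(M, g) = sqrt(-143 + M) (H(M, g) = sqrt(M - 143) = sqrt(-143 + M))
(-139949 + 447922)/(79308 + H(-471, -264)) = (-139949 + 447922)/(79308 + sqrt(-143 - 471)) = 307973/(79308 + sqrt(-614)) = 307973/(79308 + I*sqrt(614))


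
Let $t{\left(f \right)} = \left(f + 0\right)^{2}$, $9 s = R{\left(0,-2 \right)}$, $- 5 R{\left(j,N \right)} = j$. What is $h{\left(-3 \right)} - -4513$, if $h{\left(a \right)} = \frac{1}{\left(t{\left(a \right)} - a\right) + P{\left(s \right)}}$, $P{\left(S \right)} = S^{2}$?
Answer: $\frac{54157}{12} \approx 4513.1$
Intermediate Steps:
$R{\left(j,N \right)} = - \frac{j}{5}$
$s = 0$ ($s = \frac{\left(- \frac{1}{5}\right) 0}{9} = \frac{1}{9} \cdot 0 = 0$)
$t{\left(f \right)} = f^{2}$
$h{\left(a \right)} = \frac{1}{a^{2} - a}$ ($h{\left(a \right)} = \frac{1}{\left(a^{2} - a\right) + 0^{2}} = \frac{1}{\left(a^{2} - a\right) + 0} = \frac{1}{a^{2} - a}$)
$h{\left(-3 \right)} - -4513 = \frac{1}{\left(-3\right) \left(-1 - 3\right)} - -4513 = - \frac{1}{3 \left(-4\right)} + 4513 = \left(- \frac{1}{3}\right) \left(- \frac{1}{4}\right) + 4513 = \frac{1}{12} + 4513 = \frac{54157}{12}$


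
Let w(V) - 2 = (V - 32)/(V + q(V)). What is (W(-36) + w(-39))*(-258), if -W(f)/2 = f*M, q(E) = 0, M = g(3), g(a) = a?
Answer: -737278/13 ≈ -56714.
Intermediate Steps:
M = 3
w(V) = 2 + (-32 + V)/V (w(V) = 2 + (V - 32)/(V + 0) = 2 + (-32 + V)/V)
W(f) = -6*f (W(f) = -2*f*3 = -6*f)
(W(-36) + w(-39))*(-258) = (-6*(-36) + (3 - 32/(-39)))*(-258) = (216 + (3 - 32*(-1/39)))*(-258) = (216 + (3 + 32/39))*(-258) = (216 + 149/39)*(-258) = (8573/39)*(-258) = -737278/13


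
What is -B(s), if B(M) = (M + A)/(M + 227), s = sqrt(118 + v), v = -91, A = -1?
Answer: 127/25751 - 342*sqrt(3)/25751 ≈ -0.018072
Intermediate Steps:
s = 3*sqrt(3) (s = sqrt(118 - 91) = sqrt(27) = 3*sqrt(3) ≈ 5.1962)
B(M) = (-1 + M)/(227 + M) (B(M) = (M - 1)/(M + 227) = (-1 + M)/(227 + M))
-B(s) = -(-1 + 3*sqrt(3))/(227 + 3*sqrt(3))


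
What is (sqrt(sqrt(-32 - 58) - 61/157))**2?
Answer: -61/157 + 3*I*sqrt(10) ≈ -0.38854 + 9.4868*I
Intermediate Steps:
(sqrt(sqrt(-32 - 58) - 61/157))**2 = (sqrt(sqrt(-90) - 61*1/157))**2 = (sqrt(3*I*sqrt(10) - 61/157))**2 = (sqrt(-61/157 + 3*I*sqrt(10)))**2 = -61/157 + 3*I*sqrt(10)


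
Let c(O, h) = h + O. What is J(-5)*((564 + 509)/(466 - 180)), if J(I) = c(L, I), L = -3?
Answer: -4292/143 ≈ -30.014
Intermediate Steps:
c(O, h) = O + h
J(I) = -3 + I
J(-5)*((564 + 509)/(466 - 180)) = (-3 - 5)*((564 + 509)/(466 - 180)) = -8584/286 = -8*1073/286 = -4292/143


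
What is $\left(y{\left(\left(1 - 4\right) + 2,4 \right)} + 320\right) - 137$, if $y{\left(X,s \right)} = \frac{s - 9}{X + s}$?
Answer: $\frac{544}{3} \approx 181.33$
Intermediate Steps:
$y{\left(X,s \right)} = \frac{-9 + s}{X + s}$
$\left(y{\left(\left(1 - 4\right) + 2,4 \right)} + 320\right) - 137 = \left(\frac{-9 + 4}{\left(\left(1 - 4\right) + 2\right) + 4} + 320\right) - 137 = \left(\frac{1}{\left(-3 + 2\right) + 4} \left(-5\right) + 320\right) - 137 = \left(\frac{1}{-1 + 4} \left(-5\right) + 320\right) - 137 = \left(\frac{1}{3} \left(-5\right) + 320\right) - 137 = \left(- \frac{5}{3} + 320\right) - 137 = \frac{955}{3} - 137 = \frac{544}{3}$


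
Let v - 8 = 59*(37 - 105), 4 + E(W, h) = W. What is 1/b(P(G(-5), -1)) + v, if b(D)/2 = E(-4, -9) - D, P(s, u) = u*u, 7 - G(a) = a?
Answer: -72073/18 ≈ -4004.1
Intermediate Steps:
E(W, h) = -4 + W
G(a) = 7 - a
P(s, u) = u²
b(D) = -16 - 2*D (b(D) = 2*((-4 - 4) - D) = 2*(-8 - D) = -16 - 2*D)
v = -4004 (v = 8 + 59*(37 - 105) = 8 + 59*(-68) = 8 - 4012 = -4004)
1/b(P(G(-5), -1)) + v = 1/(-16 - 2*(-1)²) - 4004 = 1/(-16 - 2*1) - 4004 = 1/(-16 - 2) - 4004 = 1/(-18) - 4004 = -1/18 - 4004 = -72073/18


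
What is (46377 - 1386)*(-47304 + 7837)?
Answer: -1775659797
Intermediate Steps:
(46377 - 1386)*(-47304 + 7837) = 44991*(-39467) = -1775659797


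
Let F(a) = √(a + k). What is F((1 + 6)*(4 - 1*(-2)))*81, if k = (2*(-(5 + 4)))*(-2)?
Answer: 81*√78 ≈ 715.37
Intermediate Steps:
k = 36 (k = (2*(-1*9))*(-2) = (2*(-9))*(-2) = -18*(-2) = 36)
F(a) = √(36 + a) (F(a) = √(a + 36) = √(36 + a))
F((1 + 6)*(4 - 1*(-2)))*81 = √(36 + (1 + 6)*(4 - 1*(-2)))*81 = √(36 + 7*(4 + 2))*81 = √(36 + 7*6)*81 = √(36 + 42)*81 = √78*81 = 81*√78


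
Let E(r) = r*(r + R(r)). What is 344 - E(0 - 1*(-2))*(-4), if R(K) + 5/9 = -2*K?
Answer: 2912/9 ≈ 323.56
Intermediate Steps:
R(K) = -5/9 - 2*K
E(r) = r*(-5/9 - r) (E(r) = r*(r + (-5/9 - 2*r)) = r*(-5/9 - r))
344 - E(0 - 1*(-2))*(-4) = 344 - (0 - 1*(-2))*(-5 - 9*(0 - 1*(-2)))/9*(-4) = 344 - (0 + 2)*(-5 - 9*(0 + 2))/9*(-4) = 344 - (⅑)*2*(-5 - 9*2)*(-4) = 344 - (⅑)*2*(-5 - 18)*(-4) = 344 - (⅑)*2*(-23)*(-4) = 344 - (-46)*(-4)/9 = 344 - 1*184/9 = 344 - 184/9 = 2912/9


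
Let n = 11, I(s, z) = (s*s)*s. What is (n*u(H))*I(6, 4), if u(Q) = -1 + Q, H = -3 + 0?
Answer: -9504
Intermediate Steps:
I(s, z) = s**3 (I(s, z) = s**2*s = s**3)
H = -3
(n*u(H))*I(6, 4) = (11*(-1 - 3))*6**3 = (11*(-4))*216 = -44*216 = -9504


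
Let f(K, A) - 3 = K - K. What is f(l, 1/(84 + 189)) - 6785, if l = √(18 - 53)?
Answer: -6782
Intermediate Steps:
l = I*√35 (l = √(-35) = I*√35 ≈ 5.9161*I)
f(K, A) = 3 (f(K, A) = 3 + (K - K) = 3 + 0 = 3)
f(l, 1/(84 + 189)) - 6785 = 3 - 6785 = -6782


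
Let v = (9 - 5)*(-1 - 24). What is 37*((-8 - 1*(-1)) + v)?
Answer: -3959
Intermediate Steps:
v = -100 (v = 4*(-25) = -100)
37*((-8 - 1*(-1)) + v) = 37*((-8 - 1*(-1)) - 100) = 37*((-8 + 1) - 100) = 37*(-7 - 100) = 37*(-107) = -3959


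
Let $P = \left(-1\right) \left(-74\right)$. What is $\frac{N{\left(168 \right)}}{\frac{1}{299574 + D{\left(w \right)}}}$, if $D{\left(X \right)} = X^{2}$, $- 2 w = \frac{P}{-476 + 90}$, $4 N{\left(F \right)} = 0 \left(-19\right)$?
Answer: $0$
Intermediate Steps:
$N{\left(F \right)} = 0$ ($N{\left(F \right)} = \frac{0 \left(-19\right)}{4} = \frac{1}{4} \cdot 0 = 0$)
$P = 74$
$w = \frac{37}{386}$ ($w = - \frac{74 \frac{1}{-476 + 90}}{2} = - \frac{74 \frac{1}{-386}}{2} = - \frac{74 \left(- \frac{1}{386}\right)}{2} = \left(- \frac{1}{2}\right) \left(- \frac{37}{193}\right) = \frac{37}{386} \approx 0.095855$)
$\frac{N{\left(168 \right)}}{\frac{1}{299574 + D{\left(w \right)}}} = \frac{0}{\frac{1}{299574 + \left(\frac{37}{386}\right)^{2}}} = \frac{0}{\frac{1}{299574 + \frac{1369}{148996}}} = \frac{0}{\frac{1}{\frac{44635329073}{148996}}} = \frac{0}{\frac{148996}{44635329073}} = 0 \cdot \frac{44635329073}{148996} = 0$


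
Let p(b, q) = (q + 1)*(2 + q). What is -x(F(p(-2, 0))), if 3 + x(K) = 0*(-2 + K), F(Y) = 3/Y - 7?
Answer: 3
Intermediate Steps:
p(b, q) = (1 + q)*(2 + q)
F(Y) = -7 + 3/Y
x(K) = -3 (x(K) = -3 + 0*(-2 + K) = -3 + 0 = -3)
-x(F(p(-2, 0))) = -1*(-3) = 3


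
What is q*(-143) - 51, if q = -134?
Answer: 19111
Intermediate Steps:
q*(-143) - 51 = -134*(-143) - 51 = 19162 - 51 = 19111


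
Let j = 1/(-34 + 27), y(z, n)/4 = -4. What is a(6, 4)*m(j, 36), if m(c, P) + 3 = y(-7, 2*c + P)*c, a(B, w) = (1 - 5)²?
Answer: -80/7 ≈ -11.429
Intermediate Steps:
a(B, w) = 16 (a(B, w) = (-4)² = 16)
y(z, n) = -16 (y(z, n) = 4*(-4) = -16)
j = -⅐ (j = 1/(-7) = -⅐ ≈ -0.14286)
m(c, P) = -3 - 16*c
a(6, 4)*m(j, 36) = 16*(-3 - 16*(-⅐)) = 16*(-3 + 16/7) = 16*(-5/7) = -80/7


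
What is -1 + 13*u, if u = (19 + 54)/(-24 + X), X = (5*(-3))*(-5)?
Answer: 898/51 ≈ 17.608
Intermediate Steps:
X = 75 (X = -15*(-5) = 75)
u = 73/51 (u = (19 + 54)/(-24 + 75) = 73/51 ≈ 1.4314)
-1 + 13*u = -1 + 13*(73/51) = -1 + 949/51 = 898/51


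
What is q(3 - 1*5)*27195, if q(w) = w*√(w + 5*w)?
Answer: -108780*I*√3 ≈ -1.8841e+5*I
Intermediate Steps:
q(w) = √6*w^(3/2) (q(w) = w*√(6*w) = w*(√6*√w) = √6*w^(3/2))
q(3 - 1*5)*27195 = (√6*(3 - 1*5)^(3/2))*27195 = (√6*(3 - 5)^(3/2))*27195 = (√6*(-2)^(3/2))*27195 = (√6*(-2*I*√2))*27195 = -4*I*√3*27195 = -108780*I*√3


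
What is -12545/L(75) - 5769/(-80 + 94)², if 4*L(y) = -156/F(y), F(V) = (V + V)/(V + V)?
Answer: 171833/588 ≈ 292.23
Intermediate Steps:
F(V) = 1 (F(V) = (2*V)/((2*V)) = (2*V)*(1/(2*V)) = 1)
L(y) = -39 (L(y) = (-156/1)/4 = (-156*1)/4 = (¼)*(-156) = -39)
-12545/L(75) - 5769/(-80 + 94)² = -12545/(-39) - 5769/(-80 + 94)² = -12545*(-1/39) - 5769/(14²) = 965/3 - 5769/196 = 171833/588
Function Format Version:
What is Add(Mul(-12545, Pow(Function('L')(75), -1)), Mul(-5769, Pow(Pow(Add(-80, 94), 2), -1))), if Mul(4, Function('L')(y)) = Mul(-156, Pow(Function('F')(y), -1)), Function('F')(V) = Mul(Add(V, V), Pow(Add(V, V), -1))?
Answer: Rational(171833, 588) ≈ 292.23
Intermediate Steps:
Function('F')(V) = 1 (Function('F')(V) = Mul(Mul(2, V), Pow(Mul(2, V), -1)) = Mul(Mul(2, V), Mul(Rational(1, 2), Pow(V, -1))) = 1)
Function('L')(y) = -39 (Function('L')(y) = Mul(Rational(1, 4), Mul(-156, Pow(1, -1))) = Mul(Rational(1, 4), Mul(-156, 1)) = Mul(Rational(1, 4), -156) = -39)
Add(Mul(-12545, Pow(Function('L')(75), -1)), Mul(-5769, Pow(Pow(Add(-80, 94), 2), -1))) = Add(Mul(-12545, Pow(-39, -1)), Mul(-5769, Pow(Pow(Add(-80, 94), 2), -1))) = Add(Mul(-12545, Rational(-1, 39)), Mul(-5769, Pow(Pow(14, 2), -1))) = Add(Rational(965, 3), Mul(-5769, Pow(196, -1))) = Add(Rational(965, 3), Mul(-5769, Rational(1, 196))) = Add(Rational(965, 3), Rational(-5769, 196)) = Rational(171833, 588)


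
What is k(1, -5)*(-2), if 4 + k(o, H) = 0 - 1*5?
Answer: 18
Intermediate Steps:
k(o, H) = -9 (k(o, H) = -4 + (0 - 1*5) = -4 + (0 - 5) = -4 - 5 = -9)
k(1, -5)*(-2) = -9*(-2) = 18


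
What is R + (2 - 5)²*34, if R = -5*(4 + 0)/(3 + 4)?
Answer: 2122/7 ≈ 303.14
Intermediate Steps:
R = -20/7 ≈ -2.8571
R + (2 - 5)²*34 = -20/7 + (2 - 5)²*34 = -20/7 + (-3)²*34 = -20/7 + 9*34 = -20/7 + 306 = 2122/7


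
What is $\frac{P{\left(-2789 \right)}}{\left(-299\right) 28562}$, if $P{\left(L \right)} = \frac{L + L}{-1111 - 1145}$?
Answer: $- \frac{2789}{9633162864} \approx -2.8952 \cdot 10^{-7}$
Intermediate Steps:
$P{\left(L \right)} = - \frac{L}{1128}$ ($P{\left(L \right)} = \frac{2 L}{-2256} = 2 L \left(- \frac{1}{2256}\right) = - \frac{L}{1128}$)
$\frac{P{\left(-2789 \right)}}{\left(-299\right) 28562} = \frac{\left(- \frac{1}{1128}\right) \left(-2789\right)}{\left(-299\right) 28562} = \frac{2789}{1128 \left(-8540038\right)} = \frac{2789}{1128} \left(- \frac{1}{8540038}\right) = - \frac{2789}{9633162864}$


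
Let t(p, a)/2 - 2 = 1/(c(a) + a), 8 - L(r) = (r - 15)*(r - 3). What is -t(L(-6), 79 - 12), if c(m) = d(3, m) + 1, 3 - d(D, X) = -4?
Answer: -302/75 ≈ -4.0267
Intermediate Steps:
d(D, X) = 7 (d(D, X) = 3 - 1*(-4) = 3 + 4 = 7)
c(m) = 8 (c(m) = 7 + 1 = 8)
L(r) = 8 - (-15 + r)*(-3 + r) (L(r) = 8 - (r - 15)*(r - 3) = 8 - (-15 + r)*(-3 + r))
t(p, a) = 4 + 2/(8 + a)
-t(L(-6), 79 - 12) = -2*(17 + 2*(79 - 12))/(8 + (79 - 12)) = -2*(17 + 2*67)/(8 + 67) = -2*(17 + 134)/75 = -2*151/75 = -1*302/75 = -302/75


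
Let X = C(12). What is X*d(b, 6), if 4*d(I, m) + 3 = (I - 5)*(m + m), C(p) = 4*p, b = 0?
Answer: -756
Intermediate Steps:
X = 48 (X = 4*12 = 48)
d(I, m) = -3/4 + m*(-5 + I)/2 (d(I, m) = -3/4 + ((I - 5)*(m + m))/4 = -3/4 + ((-5 + I)*(2*m))/4 = -3/4 + (2*m*(-5 + I))/4 = -3/4 + m*(-5 + I)/2)
X*d(b, 6) = 48*(-3/4 - 5/2*6 + (1/2)*0*6) = 48*(-3/4 - 15 + 0) = 48*(-63/4) = -756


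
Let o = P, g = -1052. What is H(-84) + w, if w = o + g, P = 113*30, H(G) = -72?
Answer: 2266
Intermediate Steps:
P = 3390
o = 3390
w = 2338 (w = 3390 - 1052 = 2338)
H(-84) + w = -72 + 2338 = 2266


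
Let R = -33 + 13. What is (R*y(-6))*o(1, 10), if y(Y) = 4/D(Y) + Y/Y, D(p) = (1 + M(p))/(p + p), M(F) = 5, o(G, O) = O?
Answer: 1400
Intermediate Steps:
D(p) = 3/p (D(p) = (1 + 5)/(p + p) = 6/((2*p)) = 6*(1/(2*p)) = 3/p)
R = -20
y(Y) = 1 + 4*Y/3 (y(Y) = 4/((3/Y)) + Y/Y = 4*(Y/3) + 1 = 4*Y/3 + 1 = 1 + 4*Y/3)
(R*y(-6))*o(1, 10) = -20*(1 + (4/3)*(-6))*10 = -20*(1 - 8)*10 = -20*(-7)*10 = 140*10 = 1400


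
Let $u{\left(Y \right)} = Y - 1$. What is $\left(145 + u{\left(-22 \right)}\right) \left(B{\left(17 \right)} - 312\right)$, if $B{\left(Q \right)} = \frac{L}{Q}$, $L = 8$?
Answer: $- \frac{646112}{17} \approx -38007.0$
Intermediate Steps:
$u{\left(Y \right)} = -1 + Y$
$B{\left(Q \right)} = \frac{8}{Q}$
$\left(145 + u{\left(-22 \right)}\right) \left(B{\left(17 \right)} - 312\right) = \left(145 - 23\right) \left(\frac{8}{17} - 312\right) = \left(145 - 23\right) \left(8 \cdot \frac{1}{17} - 312\right) = 122 \left(\frac{8}{17} - 312\right) = 122 \left(- \frac{5296}{17}\right) = - \frac{646112}{17}$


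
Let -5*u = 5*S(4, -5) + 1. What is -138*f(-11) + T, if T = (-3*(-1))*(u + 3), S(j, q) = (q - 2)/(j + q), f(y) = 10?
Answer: -6963/5 ≈ -1392.6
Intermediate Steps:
S(j, q) = (-2 + q)/(j + q)
u = -36/5 (u = -(5*((-2 - 5)/(4 - 5)) + 1)/5 = -(5*(-7/(-1)) + 1)/5 = -(5*(-1*(-7)) + 1)/5 = -(5*7 + 1)/5 = -(35 + 1)/5 = -⅕*36 = -36/5 ≈ -7.2000)
T = -63/5 (T = (-3*(-1))*(-36/5 + 3) = 3*(-21/5) = -63/5 ≈ -12.600)
-138*f(-11) + T = -138*10 - 63/5 = -1380 - 63/5 = -6963/5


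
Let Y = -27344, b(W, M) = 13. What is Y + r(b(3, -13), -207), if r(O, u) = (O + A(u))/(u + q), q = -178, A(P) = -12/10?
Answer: -52637259/1925 ≈ -27344.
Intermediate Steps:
A(P) = -6/5 (A(P) = -12*⅒ = -6/5)
r(O, u) = (-6/5 + O)/(-178 + u) (r(O, u) = (O - 6/5)/(u - 178) = (-6/5 + O)/(-178 + u))
Y + r(b(3, -13), -207) = -27344 + (-6/5 + 13)/(-178 - 207) = -27344 + (59/5)/(-385) = -27344 - 1/385*59/5 = -27344 - 59/1925 = -52637259/1925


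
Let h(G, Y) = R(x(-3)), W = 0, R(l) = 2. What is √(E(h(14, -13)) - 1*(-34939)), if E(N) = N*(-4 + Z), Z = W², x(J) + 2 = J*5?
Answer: √34931 ≈ 186.90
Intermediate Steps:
x(J) = -2 + 5*J (x(J) = -2 + J*5 = -2 + 5*J)
Z = 0 (Z = 0² = 0)
h(G, Y) = 2
E(N) = -4*N (E(N) = N*(-4 + 0) = N*(-4) = -4*N)
√(E(h(14, -13)) - 1*(-34939)) = √(-4*2 - 1*(-34939)) = √(-8 + 34939) = √34931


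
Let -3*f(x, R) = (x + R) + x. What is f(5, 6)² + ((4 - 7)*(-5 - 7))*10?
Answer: 3496/9 ≈ 388.44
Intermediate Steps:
f(x, R) = -2*x/3 - R/3 (f(x, R) = -((x + R) + x)/3 = -((R + x) + x)/3 = -(R + 2*x)/3 = -2*x/3 - R/3)
f(5, 6)² + ((4 - 7)*(-5 - 7))*10 = (-⅔*5 - ⅓*6)² + ((4 - 7)*(-5 - 7))*10 = (-10/3 - 2)² - 3*(-12)*10 = (-16/3)² + 36*10 = 256/9 + 360 = 3496/9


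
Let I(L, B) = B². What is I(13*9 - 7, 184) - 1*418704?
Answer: -384848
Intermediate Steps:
I(13*9 - 7, 184) - 1*418704 = 184² - 1*418704 = 33856 - 418704 = -384848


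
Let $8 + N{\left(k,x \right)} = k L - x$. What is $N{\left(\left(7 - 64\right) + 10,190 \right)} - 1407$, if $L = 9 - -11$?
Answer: $-2545$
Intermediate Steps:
$L = 20$ ($L = 9 + 11 = 20$)
$N{\left(k,x \right)} = -8 - x + 20 k$ ($N{\left(k,x \right)} = -8 + \left(k 20 - x\right) = -8 + \left(20 k - x\right) = -8 + \left(- x + 20 k\right) = -8 - x + 20 k$)
$N{\left(\left(7 - 64\right) + 10,190 \right)} - 1407 = \left(-8 - 190 + 20 \left(\left(7 - 64\right) + 10\right)\right) - 1407 = \left(-8 - 190 + 20 \left(-57 + 10\right)\right) - 1407 = \left(-8 - 190 + 20 \left(-47\right)\right) - 1407 = \left(-8 - 190 - 940\right) - 1407 = -1138 - 1407 = -2545$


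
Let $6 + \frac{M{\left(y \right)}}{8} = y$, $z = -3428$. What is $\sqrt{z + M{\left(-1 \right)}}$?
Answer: $2 i \sqrt{871} \approx 59.025 i$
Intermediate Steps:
$M{\left(y \right)} = -48 + 8 y$
$\sqrt{z + M{\left(-1 \right)}} = \sqrt{-3428 + \left(-48 + 8 \left(-1\right)\right)} = \sqrt{-3428 - 56} = \sqrt{-3484} = 2 i \sqrt{871}$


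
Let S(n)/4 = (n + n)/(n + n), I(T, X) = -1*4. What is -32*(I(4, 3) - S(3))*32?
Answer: 8192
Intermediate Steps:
I(T, X) = -4
S(n) = 4 (S(n) = 4*((n + n)/(n + n)) = 4*((2*n)/((2*n))) = 4*((2*n)*(1/(2*n))) = 4*1 = 4)
-32*(I(4, 3) - S(3))*32 = -32*(-4 - 1*4)*32 = -32*(-4 - 4)*32 = -32*(-8)*32 = 256*32 = 8192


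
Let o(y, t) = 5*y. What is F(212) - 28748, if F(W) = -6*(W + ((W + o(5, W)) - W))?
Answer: -30170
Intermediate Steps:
F(W) = -150 - 6*W (F(W) = -6*(W + ((W + 5*5) - W)) = -6*(W + ((W + 25) - W)) = -6*(W + ((25 + W) - W)) = -6*(W + 25) = -6*(25 + W) = -150 - 6*W)
F(212) - 28748 = (-150 - 6*212) - 28748 = (-150 - 1272) - 28748 = -1422 - 28748 = -30170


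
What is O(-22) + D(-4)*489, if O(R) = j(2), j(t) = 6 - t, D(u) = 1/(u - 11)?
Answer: -143/5 ≈ -28.600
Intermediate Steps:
D(u) = 1/(-11 + u)
O(R) = 4 (O(R) = 6 - 1*2 = 6 - 2 = 4)
O(-22) + D(-4)*489 = 4 + 489/(-11 - 4) = 4 + 489/(-15) = 4 - 1/15*489 = 4 - 163/5 = -143/5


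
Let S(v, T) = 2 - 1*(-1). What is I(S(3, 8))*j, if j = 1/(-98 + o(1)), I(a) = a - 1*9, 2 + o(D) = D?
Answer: 2/33 ≈ 0.060606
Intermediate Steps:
o(D) = -2 + D
S(v, T) = 3 (S(v, T) = 2 + 1 = 3)
I(a) = -9 + a (I(a) = a - 9 = -9 + a)
j = -1/99 (j = 1/(-98 + (-2 + 1)) = 1/(-98 - 1) = 1/(-99) = -1/99 ≈ -0.010101)
I(S(3, 8))*j = (-9 + 3)*(-1/99) = -6*(-1/99) = 2/33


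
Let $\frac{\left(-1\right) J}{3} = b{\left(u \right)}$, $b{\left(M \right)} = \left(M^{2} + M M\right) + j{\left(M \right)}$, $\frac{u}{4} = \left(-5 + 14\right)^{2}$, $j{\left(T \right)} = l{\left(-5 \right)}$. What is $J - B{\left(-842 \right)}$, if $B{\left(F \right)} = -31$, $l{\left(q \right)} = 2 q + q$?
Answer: $-629780$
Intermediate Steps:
$l{\left(q \right)} = 3 q$
$j{\left(T \right)} = -15$ ($j{\left(T \right)} = 3 \left(-5\right) = -15$)
$u = 324$ ($u = 4 \left(-5 + 14\right)^{2} = 4 \cdot 9^{2} = 4 \cdot 81 = 324$)
$b{\left(M \right)} = -15 + 2 M^{2}$ ($b{\left(M \right)} = \left(M^{2} + M M\right) - 15 = \left(M^{2} + M^{2}\right) - 15 = 2 M^{2} - 15 = -15 + 2 M^{2}$)
$J = -629811$ ($J = - 3 \left(-15 + 2 \cdot 324^{2}\right) = - 3 \left(-15 + 2 \cdot 104976\right) = - 3 \left(-15 + 209952\right) = \left(-3\right) 209937 = -629811$)
$J - B{\left(-842 \right)} = -629811 - -31 = -629811 + 31 = -629780$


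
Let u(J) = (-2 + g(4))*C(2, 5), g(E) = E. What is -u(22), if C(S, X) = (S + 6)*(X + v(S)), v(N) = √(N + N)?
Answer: -112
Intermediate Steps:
v(N) = √2*√N (v(N) = √(2*N) = √2*√N)
C(S, X) = (6 + S)*(X + √2*√S) (C(S, X) = (S + 6)*(X + √2*√S) = (6 + S)*(X + √2*√S))
u(J) = 112 (u(J) = (-2 + 4)*(6*5 + 2*5 + √2*2^(3/2) + 6*√2*√2) = 2*(30 + 10 + √2*(2*√2) + 12) = 2*(30 + 10 + 4 + 12) = 2*56 = 112)
-u(22) = -1*112 = -112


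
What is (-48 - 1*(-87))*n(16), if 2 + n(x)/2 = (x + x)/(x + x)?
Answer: -78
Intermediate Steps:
n(x) = -2 (n(x) = -4 + 2*((x + x)/(x + x)) = -4 + 2*((2*x)/((2*x))) = -4 + 2*((2*x)*(1/(2*x))) = -4 + 2*1 = -4 + 2 = -2)
(-48 - 1*(-87))*n(16) = (-48 - 1*(-87))*(-2) = (-48 + 87)*(-2) = 39*(-2) = -78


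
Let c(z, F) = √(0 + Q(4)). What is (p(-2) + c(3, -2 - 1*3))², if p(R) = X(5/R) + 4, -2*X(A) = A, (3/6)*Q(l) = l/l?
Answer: 473/16 + 21*√2/2 ≈ 44.412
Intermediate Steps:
Q(l) = 2 (Q(l) = 2*(l/l) = 2*1 = 2)
X(A) = -A/2
p(R) = 4 - 5/(2*R) (p(R) = -5/(2*R) + 4 = 4 - 5/(2*R))
c(z, F) = √2 (c(z, F) = √(0 + 2) = √2)
(p(-2) + c(3, -2 - 1*3))² = ((4 - 5/2/(-2)) + √2)² = ((4 - 5/2*(-½)) + √2)² = ((4 + 5/4) + √2)² = (21/4 + √2)²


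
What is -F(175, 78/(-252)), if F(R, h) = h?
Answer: 13/42 ≈ 0.30952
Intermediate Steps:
-F(175, 78/(-252)) = -78/(-252) = -78*(-1)/252 = -1*(-13/42) = 13/42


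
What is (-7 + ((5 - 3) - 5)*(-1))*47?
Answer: -188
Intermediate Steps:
(-7 + ((5 - 3) - 5)*(-1))*47 = (-7 + (2 - 5)*(-1))*47 = (-7 - 3*(-1))*47 = (-7 + 3)*47 = -4*47 = -188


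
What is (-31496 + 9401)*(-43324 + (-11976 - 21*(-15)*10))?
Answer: 1152254250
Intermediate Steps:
(-31496 + 9401)*(-43324 + (-11976 - 21*(-15)*10)) = -22095*(-43324 + (-11976 - (-315)*10)) = -22095*(-43324 + (-11976 - 1*(-3150))) = -22095*(-43324 + (-11976 + 3150)) = -22095*(-43324 - 8826) = -22095*(-52150) = 1152254250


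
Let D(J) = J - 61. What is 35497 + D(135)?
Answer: 35571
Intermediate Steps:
D(J) = -61 + J
35497 + D(135) = 35497 + (-61 + 135) = 35497 + 74 = 35571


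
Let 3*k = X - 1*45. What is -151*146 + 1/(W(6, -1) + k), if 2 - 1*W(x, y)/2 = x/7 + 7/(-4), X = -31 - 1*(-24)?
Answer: -10692352/485 ≈ -22046.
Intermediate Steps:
X = -7 (X = -31 + 24 = -7)
k = -52/3 (k = (-7 - 1*45)/3 = (-7 - 45)/3 = (1/3)*(-52) = -52/3 ≈ -17.333)
W(x, y) = 15/2 - 2*x/7 (W(x, y) = 4 - 2*(x/7 + 7/(-4)) = 4 - 2*(x*(1/7) + 7*(-1/4)) = 4 - 2*(x/7 - 7/4) = 4 - 2*(-7/4 + x/7) = 4 + (7/2 - 2*x/7) = 15/2 - 2*x/7)
-151*146 + 1/(W(6, -1) + k) = -151*146 + 1/((15/2 - 2/7*6) - 52/3) = -22046 + 1/((15/2 - 12/7) - 52/3) = -22046 + 1/(81/14 - 52/3) = -22046 + 1/(-485/42) = -22046 - 42/485 = -10692352/485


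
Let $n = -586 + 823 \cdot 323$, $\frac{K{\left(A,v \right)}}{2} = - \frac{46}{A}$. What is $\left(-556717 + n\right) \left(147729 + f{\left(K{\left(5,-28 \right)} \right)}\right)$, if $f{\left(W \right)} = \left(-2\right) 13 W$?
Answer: $- \frac{215993018538}{5} \approx -4.3199 \cdot 10^{10}$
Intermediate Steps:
$K{\left(A,v \right)} = - \frac{92}{A}$ ($K{\left(A,v \right)} = 2 \left(- \frac{46}{A}\right) = - \frac{92}{A}$)
$f{\left(W \right)} = - 26 W$
$n = 265243$ ($n = -586 + 265829 = 265243$)
$\left(-556717 + n\right) \left(147729 + f{\left(K{\left(5,-28 \right)} \right)}\right) = \left(-556717 + 265243\right) \left(147729 - 26 \left(- \frac{92}{5}\right)\right) = - 291474 \left(147729 - 26 \left(\left(-92\right) \frac{1}{5}\right)\right) = - 291474 \left(147729 - - \frac{2392}{5}\right) = - 291474 \left(147729 + \frac{2392}{5}\right) = \left(-291474\right) \frac{741037}{5} = - \frac{215993018538}{5}$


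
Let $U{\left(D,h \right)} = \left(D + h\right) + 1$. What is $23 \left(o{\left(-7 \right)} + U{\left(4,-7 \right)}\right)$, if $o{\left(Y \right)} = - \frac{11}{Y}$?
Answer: $- \frac{69}{7} \approx -9.8571$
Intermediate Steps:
$U{\left(D,h \right)} = 1 + D + h$
$23 \left(o{\left(-7 \right)} + U{\left(4,-7 \right)}\right) = 23 \left(- \frac{11}{-7} + \left(1 + 4 - 7\right)\right) = 23 \left(\left(-11\right) \left(- \frac{1}{7}\right) - 2\right) = 23 \left(\frac{11}{7} - 2\right) = 23 \left(- \frac{3}{7}\right) = - \frac{69}{7}$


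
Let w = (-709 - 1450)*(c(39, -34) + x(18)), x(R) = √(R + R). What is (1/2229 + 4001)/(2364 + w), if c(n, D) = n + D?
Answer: -1783646/9533433 ≈ -0.18709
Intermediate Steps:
x(R) = √2*√R (x(R) = √(2*R) = √2*√R)
c(n, D) = D + n
w = -23749 (w = (-709 - 1450)*((-34 + 39) + √2*√18) = -2159*(5 + √2*(3*√2)) = -2159*(5 + 6) = -2159*11 = -23749)
(1/2229 + 4001)/(2364 + w) = (1/2229 + 4001)/(2364 - 23749) = (1/2229 + 4001)/(-21385) = (8918230/2229)*(-1/21385) = -1783646/9533433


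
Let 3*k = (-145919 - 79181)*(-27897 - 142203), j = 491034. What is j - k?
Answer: -12762678966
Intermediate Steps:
k = 12763170000 (k = ((-145919 - 79181)*(-27897 - 142203))/3 = (-225100*(-170100))/3 = (⅓)*38289510000 = 12763170000)
j - k = 491034 - 1*12763170000 = 491034 - 12763170000 = -12762678966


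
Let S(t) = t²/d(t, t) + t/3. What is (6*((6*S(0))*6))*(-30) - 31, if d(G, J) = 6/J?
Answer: -31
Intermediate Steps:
S(t) = t/3 + t³/6 (S(t) = t²/((6/t)) + t/3 = t²*(t/6) + t*(⅓) = t³/6 + t/3 = t/3 + t³/6)
(6*((6*S(0))*6))*(-30) - 31 = (6*((6*((⅙)*0*(2 + 0²)))*6))*(-30) - 31 = (6*((6*((⅙)*0*(2 + 0)))*6))*(-30) - 31 = (6*((6*((⅙)*0*2))*6))*(-30) - 31 = (6*((6*0)*6))*(-30) - 31 = (6*(0*6))*(-30) - 31 = (6*0)*(-30) - 31 = 0*(-30) - 31 = 0 - 31 = -31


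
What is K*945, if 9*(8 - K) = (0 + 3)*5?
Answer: 5985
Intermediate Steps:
K = 19/3 (K = 8 - (0 + 3)*5/9 = 8 - 5/3 = 19/3 ≈ 6.3333)
K*945 = (19/3)*945 = 5985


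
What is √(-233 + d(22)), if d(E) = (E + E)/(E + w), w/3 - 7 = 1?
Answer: 3*I*√13639/23 ≈ 15.233*I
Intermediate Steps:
w = 24 (w = 21 + 3*1 = 21 + 3 = 24)
d(E) = 2*E/(24 + E) (d(E) = (E + E)/(E + 24) = (2*E)/(24 + E) = 2*E/(24 + E))
√(-233 + d(22)) = √(-233 + 2*22/(24 + 22)) = √(-233 + 2*22/46) = √(-233 + 2*22*(1/46)) = √(-233 + 22/23) = √(-5337/23) = 3*I*√13639/23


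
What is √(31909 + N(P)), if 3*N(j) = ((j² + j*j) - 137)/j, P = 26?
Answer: √21581014/26 ≈ 178.67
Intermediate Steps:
N(j) = (-137 + 2*j²)/(3*j) (N(j) = (((j² + j*j) - 137)/j)/3 = (((j² + j²) - 137)/j)/3 = ((2*j² - 137)/j)/3 = ((-137 + 2*j²)/j)/3 = (-137 + 2*j²)/(3*j))
√(31909 + N(P)) = √(31909 + (⅓)*(-137 + 2*26²)/26) = √(31909 + (⅓)*(1/26)*(-137 + 2*676)) = √(31909 + (⅓)*(1/26)*(-137 + 1352)) = √(31909 + (⅓)*(1/26)*1215) = √(31909 + 405/26) = √(830039/26) = √21581014/26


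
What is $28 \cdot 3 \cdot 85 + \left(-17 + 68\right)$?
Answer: $7191$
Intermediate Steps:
$28 \cdot 3 \cdot 85 + \left(-17 + 68\right) = 84 \cdot 85 + 51 = 7140 + 51 = 7191$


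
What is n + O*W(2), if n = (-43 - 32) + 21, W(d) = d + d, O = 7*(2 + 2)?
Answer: 58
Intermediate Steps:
O = 28 (O = 7*4 = 28)
W(d) = 2*d
n = -54 (n = -75 + 21 = -54)
n + O*W(2) = -54 + 28*(2*2) = -54 + 28*4 = -54 + 112 = 58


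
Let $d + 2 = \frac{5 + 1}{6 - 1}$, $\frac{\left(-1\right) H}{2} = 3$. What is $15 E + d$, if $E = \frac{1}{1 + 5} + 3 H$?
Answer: $- \frac{2683}{10} \approx -268.3$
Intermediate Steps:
$H = -6$ ($H = \left(-2\right) 3 = -6$)
$d = - \frac{4}{5}$ ($d = -2 + \frac{5 + 1}{6 - 1} = -2 + \frac{6}{5} = - \frac{4}{5} \approx -0.8$)
$E = - \frac{107}{6}$ ($E = \frac{1}{1 + 5} + 3 \left(-6\right) = \frac{1}{6} - 18 = - \frac{107}{6} \approx -17.833$)
$15 E + d = 15 \left(- \frac{107}{6}\right) - \frac{4}{5} = - \frac{535}{2} - \frac{4}{5} = - \frac{2683}{10}$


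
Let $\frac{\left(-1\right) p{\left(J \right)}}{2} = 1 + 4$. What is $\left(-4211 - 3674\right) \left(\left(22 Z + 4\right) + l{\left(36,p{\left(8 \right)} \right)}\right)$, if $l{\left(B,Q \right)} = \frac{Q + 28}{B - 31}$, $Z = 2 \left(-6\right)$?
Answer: $2021714$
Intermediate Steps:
$Z = -12$
$p{\left(J \right)} = -10$ ($p{\left(J \right)} = - 2 \left(1 + 4\right) = \left(-2\right) 5 = -10$)
$l{\left(B,Q \right)} = \frac{28 + Q}{-31 + B}$
$\left(-4211 - 3674\right) \left(\left(22 Z + 4\right) + l{\left(36,p{\left(8 \right)} \right)}\right) = \left(-4211 - 3674\right) \left(\left(22 \left(-12\right) + 4\right) + \frac{28 - 10}{-31 + 36}\right) = - 7885 \left(\left(-264 + 4\right) + \frac{1}{5} \cdot 18\right) = - 7885 \left(-260 + \frac{1}{5} \cdot 18\right) = - 7885 \left(-260 + \frac{18}{5}\right) = \left(-7885\right) \left(- \frac{1282}{5}\right) = 2021714$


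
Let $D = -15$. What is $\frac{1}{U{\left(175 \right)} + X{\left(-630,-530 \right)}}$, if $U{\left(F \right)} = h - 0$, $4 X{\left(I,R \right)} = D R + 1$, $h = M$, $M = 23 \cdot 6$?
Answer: $\frac{4}{8503} \approx 0.00047042$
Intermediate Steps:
$M = 138$
$h = 138$
$X{\left(I,R \right)} = \frac{1}{4} - \frac{15 R}{4}$ ($X{\left(I,R \right)} = \frac{- 15 R + 1}{4} = \frac{1 - 15 R}{4} = \frac{1}{4} - \frac{15 R}{4}$)
$U{\left(F \right)} = 138$ ($U{\left(F \right)} = 138 - 0 = 138 + 0 = 138$)
$\frac{1}{U{\left(175 \right)} + X{\left(-630,-530 \right)}} = \frac{1}{138 + \left(\frac{1}{4} - - \frac{3975}{2}\right)} = \frac{1}{138 + \left(\frac{1}{4} + \frac{3975}{2}\right)} = \frac{1}{138 + \frac{7951}{4}} = \frac{1}{\frac{8503}{4}} = \frac{4}{8503}$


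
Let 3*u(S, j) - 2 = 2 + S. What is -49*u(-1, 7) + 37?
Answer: -12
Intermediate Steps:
u(S, j) = 4/3 + S/3 (u(S, j) = ⅔ + (2 + S)/3 = ⅔ + (⅔ + S/3) = 4/3 + S/3)
-49*u(-1, 7) + 37 = -49*(4/3 + (⅓)*(-1)) + 37 = -49*(4/3 - ⅓) + 37 = -49*1 + 37 = -49 + 37 = -12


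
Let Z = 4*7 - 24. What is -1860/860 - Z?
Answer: -265/43 ≈ -6.1628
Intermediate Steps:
Z = 4 (Z = 28 - 24 = 4)
-1860/860 - Z = -1860/860 - 1*4 = -1860*1/860 - 4 = -93/43 - 4 = -265/43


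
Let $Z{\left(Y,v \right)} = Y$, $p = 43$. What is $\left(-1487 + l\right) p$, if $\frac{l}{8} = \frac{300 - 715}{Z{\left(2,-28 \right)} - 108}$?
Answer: $- \frac{3317493}{53} \approx -62594.0$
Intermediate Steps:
$l = \frac{1660}{53}$ ($l = 8 \frac{300 - 715}{2 - 108} = 8 \left(- \frac{415}{-106}\right) = 8 \left(\left(-415\right) \left(- \frac{1}{106}\right)\right) = 8 \cdot \frac{415}{106} = \frac{1660}{53} \approx 31.321$)
$\left(-1487 + l\right) p = \left(-1487 + \frac{1660}{53}\right) 43 = \left(- \frac{77151}{53}\right) 43 = - \frac{3317493}{53}$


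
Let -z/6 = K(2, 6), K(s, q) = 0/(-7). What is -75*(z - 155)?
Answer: 11625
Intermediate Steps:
K(s, q) = 0 (K(s, q) = 0*(-1/7) = 0)
z = 0 (z = -6*0 = 0)
-75*(z - 155) = -75*(0 - 155) = -75*(-155) = 11625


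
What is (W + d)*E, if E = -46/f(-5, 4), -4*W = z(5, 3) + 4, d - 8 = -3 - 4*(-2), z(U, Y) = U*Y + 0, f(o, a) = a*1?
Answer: -759/8 ≈ -94.875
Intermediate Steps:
f(o, a) = a
z(U, Y) = U*Y
d = 13 (d = 8 + (-3 - 4*(-2)) = 8 + (-3 + 8) = 8 + 5 = 13)
W = -19/4 (W = -(5*3 + 4)/4 = -(15 + 4)/4 = -¼*19 = -19/4 ≈ -4.7500)
E = -23/2 (E = -46/4 = -46*¼ = -23/2 ≈ -11.500)
(W + d)*E = (-19/4 + 13)*(-23/2) = (33/4)*(-23/2) = -759/8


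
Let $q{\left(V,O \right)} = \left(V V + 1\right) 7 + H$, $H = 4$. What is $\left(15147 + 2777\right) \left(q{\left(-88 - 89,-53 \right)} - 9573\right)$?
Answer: $3759397684$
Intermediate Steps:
$q{\left(V,O \right)} = 11 + 7 V^{2}$ ($q{\left(V,O \right)} = \left(V V + 1\right) 7 + 4 = \left(V^{2} + 1\right) 7 + 4 = \left(1 + V^{2}\right) 7 + 4 = \left(7 + 7 V^{2}\right) + 4 = 11 + 7 V^{2}$)
$\left(15147 + 2777\right) \left(q{\left(-88 - 89,-53 \right)} - 9573\right) = \left(15147 + 2777\right) \left(\left(11 + 7 \left(-88 - 89\right)^{2}\right) - 9573\right) = 17924 \left(\left(11 + 7 \left(-177\right)^{2}\right) - 9573\right) = 17924 \left(\left(11 + 7 \cdot 31329\right) - 9573\right) = 17924 \left(\left(11 + 219303\right) - 9573\right) = 17924 \left(219314 - 9573\right) = 17924 \cdot 209741 = 3759397684$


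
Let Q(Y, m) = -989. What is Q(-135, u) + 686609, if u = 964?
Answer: 685620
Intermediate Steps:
Q(-135, u) + 686609 = -989 + 686609 = 685620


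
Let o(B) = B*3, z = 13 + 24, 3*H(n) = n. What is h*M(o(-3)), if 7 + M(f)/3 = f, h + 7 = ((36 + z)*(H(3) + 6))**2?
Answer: -12533472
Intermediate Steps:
H(n) = n/3
z = 37
o(B) = 3*B
h = 261114 (h = -7 + ((36 + 37)*((1/3)*3 + 6))**2 = -7 + (73*(1 + 6))**2 = -7 + (73*7)**2 = -7 + 511**2 = -7 + 261121 = 261114)
M(f) = -21 + 3*f
h*M(o(-3)) = 261114*(-21 + 3*(3*(-3))) = 261114*(-21 + 3*(-9)) = 261114*(-21 - 27) = 261114*(-48) = -12533472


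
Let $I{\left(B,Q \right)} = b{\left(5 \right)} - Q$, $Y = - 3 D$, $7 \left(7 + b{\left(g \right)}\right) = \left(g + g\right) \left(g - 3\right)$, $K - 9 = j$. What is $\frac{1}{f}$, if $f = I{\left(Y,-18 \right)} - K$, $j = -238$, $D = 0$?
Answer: $\frac{7}{1700} \approx 0.0041176$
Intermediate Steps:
$K = -229$ ($K = 9 - 238 = -229$)
$b{\left(g \right)} = -7 + \frac{2 g \left(-3 + g\right)}{7}$ ($b{\left(g \right)} = -7 + \frac{\left(g + g\right) \left(g - 3\right)}{7} = -7 + \frac{2 g \left(-3 + g\right)}{7}$)
$Y = 0$ ($Y = \left(-3\right) 0 = 0$)
$I{\left(B,Q \right)} = - \frac{29}{7} - Q$ ($I{\left(B,Q \right)} = \left(-7 - \frac{30}{7} + \frac{2 \cdot 5^{2}}{7}\right) - Q = \left(-7 - \frac{30}{7} + \frac{2}{7} \cdot 25\right) - Q = \left(-7 - \frac{30}{7} + \frac{50}{7}\right) - Q = - \frac{29}{7} - Q$)
$f = \frac{1700}{7}$ ($f = \left(- \frac{29}{7} - -18\right) - -229 = \left(- \frac{29}{7} + 18\right) + 229 = \frac{97}{7} + 229 = \frac{1700}{7} \approx 242.86$)
$\frac{1}{f} = \frac{1}{\frac{1700}{7}} = \frac{7}{1700}$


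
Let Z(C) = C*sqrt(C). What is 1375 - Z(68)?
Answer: 1375 - 136*sqrt(17) ≈ 814.26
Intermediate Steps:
Z(C) = C**(3/2)
1375 - Z(68) = 1375 - 68**(3/2) = 1375 - 136*sqrt(17)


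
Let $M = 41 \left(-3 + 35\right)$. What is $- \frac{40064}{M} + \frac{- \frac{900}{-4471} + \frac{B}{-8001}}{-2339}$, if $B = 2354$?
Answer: $- \frac{104756969428394}{3430544196429} \approx -30.537$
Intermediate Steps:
$M = 1312$ ($M = 41 \cdot 32 = 1312$)
$- \frac{40064}{M} + \frac{- \frac{900}{-4471} + \frac{B}{-8001}}{-2339} = - \frac{40064}{1312} + \frac{- \frac{900}{-4471} + \frac{2354}{-8001}}{-2339} = \left(-40064\right) \frac{1}{1312} + \left(\left(-900\right) \left(- \frac{1}{4471}\right) + 2354 \left(- \frac{1}{8001}\right)\right) \left(- \frac{1}{2339}\right) = - \frac{1252}{41} + \left(\frac{900}{4471} - \frac{2354}{8001}\right) \left(- \frac{1}{2339}\right) = - \frac{1252}{41} - - \frac{3323834}{83671809669} = - \frac{1252}{41} + \frac{3323834}{83671809669} = - \frac{104756969428394}{3430544196429}$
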